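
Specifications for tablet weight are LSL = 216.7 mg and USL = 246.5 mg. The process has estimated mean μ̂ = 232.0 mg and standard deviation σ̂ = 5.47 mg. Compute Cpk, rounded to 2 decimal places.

Cpu = (USL − μ̂) / (3σ̂) = (246.5 − 232.0) / (3 × 5.47) = 0.8836; Cpl = (μ̂ − LSL) / (3σ̂) = (232.0 − 216.7) / (3 × 5.47) = 0.9324; Cpk = min(Cpu, Cpl) = 0.8836

0.88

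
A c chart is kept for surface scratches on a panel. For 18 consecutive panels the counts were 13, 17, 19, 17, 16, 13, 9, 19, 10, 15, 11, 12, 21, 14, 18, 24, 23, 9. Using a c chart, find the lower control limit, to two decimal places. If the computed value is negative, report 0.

3.72

c̄ = (13 + 17 + 19 + 17 + 16 + 13 + 9 + 19 + 10 + 15 + 11 + 12 + 21 + 14 + 18 + 24 + 23 + 9) / 18 = 280 / 18 = 15.5556
LCL = c̄ − 3√c̄ = 15.5556 − 3 × 3.9441 = 3.7234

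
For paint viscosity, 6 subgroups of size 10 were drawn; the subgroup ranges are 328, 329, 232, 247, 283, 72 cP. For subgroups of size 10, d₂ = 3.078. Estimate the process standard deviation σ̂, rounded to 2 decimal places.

R̄ = (328 + 329 + 232 + 247 + 283 + 72) / 6 = 248.5000
σ̂ = R̄ / d₂ = 248.5000 / 3.078 = 80.7342

80.73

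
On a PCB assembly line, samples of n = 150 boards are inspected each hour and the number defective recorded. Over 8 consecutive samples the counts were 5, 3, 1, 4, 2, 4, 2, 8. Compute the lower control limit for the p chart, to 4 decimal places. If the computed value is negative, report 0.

p̄ = Σdᵢ / (k·n) = 29 / (8 × 150) = 0.02417
LCL = p̄ − 3·√(p̄(1−p̄)/n) = 0.02417 − 3 × 0.01254 = -0.01345 → 0 (negative, so LCL = 0)

0.0000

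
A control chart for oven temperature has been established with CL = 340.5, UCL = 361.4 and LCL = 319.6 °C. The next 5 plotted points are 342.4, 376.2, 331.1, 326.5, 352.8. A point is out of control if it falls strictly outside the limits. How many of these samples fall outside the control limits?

1

Compare each point to [319.6, 361.4]: sample 2 = 376.2 > UCL.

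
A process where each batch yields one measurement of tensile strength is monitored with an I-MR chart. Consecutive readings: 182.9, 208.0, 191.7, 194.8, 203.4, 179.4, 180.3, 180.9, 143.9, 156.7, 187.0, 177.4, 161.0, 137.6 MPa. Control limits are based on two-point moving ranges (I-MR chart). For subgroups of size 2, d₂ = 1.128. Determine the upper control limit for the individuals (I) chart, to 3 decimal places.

220.074

X̄ = (182.9 + 208.0 + 191.7 + 194.8 + 203.4 + 179.4 + 180.3 + 180.9 + 143.9 + 156.7 + 187.0 + 177.4 + 161.0 + 137.6) / 14 = 177.5000
Moving ranges: 25.1, 16.3, 3.1, 8.6, 24.0, 0.9, 0.6, 37.0, 12.8, 30.3, 9.6, 16.4, 23.4; M̄R̄ = 208.1000 / 13 = 16.0077
UCL = X̄ + 3·M̄R̄/d₂ = 177.5000 + 3 × 16.0077 / 1.128 = 220.0736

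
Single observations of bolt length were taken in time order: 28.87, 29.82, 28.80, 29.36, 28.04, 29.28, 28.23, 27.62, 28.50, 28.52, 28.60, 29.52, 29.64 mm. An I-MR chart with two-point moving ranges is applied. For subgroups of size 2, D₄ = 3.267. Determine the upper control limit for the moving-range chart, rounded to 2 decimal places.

Moving ranges: 0.95, 1.02, 0.56, 1.32, 1.24, 1.05, 0.61, 0.88, 0.02, 0.08, 0.92, 0.12; M̄R̄ = 8.7700 / 12 = 0.7308
UCL_MR = D₄·M̄R̄ = 3.267 × 0.7308 = 2.3876

2.39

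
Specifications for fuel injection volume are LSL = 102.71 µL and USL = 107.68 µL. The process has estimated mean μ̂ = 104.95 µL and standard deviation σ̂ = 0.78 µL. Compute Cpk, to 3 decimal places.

0.957

Cpu = (USL − μ̂) / (3σ̂) = (107.68 − 104.95) / (3 × 0.78) = 1.1667; Cpl = (μ̂ − LSL) / (3σ̂) = (104.95 − 102.71) / (3 × 0.78) = 0.9573; Cpk = min(Cpu, Cpl) = 0.9573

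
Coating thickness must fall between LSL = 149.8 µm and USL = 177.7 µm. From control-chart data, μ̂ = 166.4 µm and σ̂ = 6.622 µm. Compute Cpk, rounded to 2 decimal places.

0.57

Cpu = (USL − μ̂) / (3σ̂) = (177.7 − 166.4) / (3 × 6.622) = 0.5688; Cpl = (μ̂ − LSL) / (3σ̂) = (166.4 − 149.8) / (3 × 6.622) = 0.8356; Cpk = min(Cpu, Cpl) = 0.5688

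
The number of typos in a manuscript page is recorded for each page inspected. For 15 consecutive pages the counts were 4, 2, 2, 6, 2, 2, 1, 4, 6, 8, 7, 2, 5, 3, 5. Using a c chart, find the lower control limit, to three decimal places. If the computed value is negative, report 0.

0.000

c̄ = (4 + 2 + 2 + 6 + 2 + 2 + 1 + 4 + 6 + 8 + 7 + 2 + 5 + 3 + 5) / 15 = 59 / 15 = 3.9333
LCL = c̄ − 3√c̄ = 3.9333 − 3 × 1.9833 = -2.0165 → 0 (cannot be negative)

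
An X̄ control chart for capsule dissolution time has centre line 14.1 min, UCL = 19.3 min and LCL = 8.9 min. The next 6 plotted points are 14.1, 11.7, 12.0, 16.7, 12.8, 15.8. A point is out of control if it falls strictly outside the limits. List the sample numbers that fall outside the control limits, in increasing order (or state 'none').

none

All 6 points lie within [8.9, 19.3].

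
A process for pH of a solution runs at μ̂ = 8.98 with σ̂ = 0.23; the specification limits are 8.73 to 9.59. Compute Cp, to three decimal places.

0.623

Cp = (USL − LSL) / (6σ̂) = (9.59 − 8.73) / (6 × 0.23) = 0.8600 / 1.3800 = 0.6232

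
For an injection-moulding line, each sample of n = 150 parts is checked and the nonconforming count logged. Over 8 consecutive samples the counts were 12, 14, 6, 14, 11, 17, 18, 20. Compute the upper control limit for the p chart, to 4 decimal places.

0.1646

p̄ = Σdᵢ / (k·n) = 112 / (8 × 150) = 0.09333
UCL = p̄ + 3·√(p̄(1−p̄)/n) = 0.09333 + 3 × √(0.09333×0.90667/150) = 0.09333 + 3 × 0.02375 = 0.16459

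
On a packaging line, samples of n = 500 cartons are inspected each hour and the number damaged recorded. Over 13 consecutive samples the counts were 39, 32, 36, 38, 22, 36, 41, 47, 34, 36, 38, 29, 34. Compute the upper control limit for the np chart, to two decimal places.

p̄ = Σdᵢ / (k·n) = 462 / (13 × 500) = 0.07108
UCL = np̄ + 3·√(np̄(1−p̄)) = 35.5385 + 3 × √(35.5385×0.92892) = 35.5385 + 3 × 5.7457 = 52.7754

52.78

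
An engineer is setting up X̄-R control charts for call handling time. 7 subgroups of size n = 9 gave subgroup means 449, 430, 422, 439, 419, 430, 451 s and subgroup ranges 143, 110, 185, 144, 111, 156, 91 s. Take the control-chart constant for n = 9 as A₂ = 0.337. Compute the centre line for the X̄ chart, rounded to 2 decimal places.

X̄̄ = (449 + 430 + 422 + 439 + 419 + 430 + 451) / 7 = 3040.0000 / 7 = 434.2857
CL = X̄̄ = 434.2857

434.29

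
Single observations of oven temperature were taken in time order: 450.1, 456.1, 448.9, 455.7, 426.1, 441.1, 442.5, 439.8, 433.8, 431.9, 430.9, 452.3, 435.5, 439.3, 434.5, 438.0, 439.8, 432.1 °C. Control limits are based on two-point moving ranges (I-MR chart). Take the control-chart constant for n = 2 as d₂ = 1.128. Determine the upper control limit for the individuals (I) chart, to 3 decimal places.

X̄ = (450.1 + 456.1 + 448.9 + 455.7 + 426.1 + 441.1 + 442.5 + 439.8 + 433.8 + 431.9 + 430.9 + 452.3 + 435.5 + 439.3 + 434.5 + 438.0 + 439.8 + 432.1) / 18 = 440.4667
Moving ranges: 6.0, 7.2, 6.8, 29.6, 15.0, 1.4, 2.7, 6.0, 1.9, 1.0, 21.4, 16.8, 3.8, 4.8, 3.5, 1.8, 7.7; M̄R̄ = 137.4000 / 17 = 8.0824
UCL = X̄ + 3·M̄R̄/d₂ = 440.4667 + 3 × 8.0824 / 1.128 = 461.9623

461.962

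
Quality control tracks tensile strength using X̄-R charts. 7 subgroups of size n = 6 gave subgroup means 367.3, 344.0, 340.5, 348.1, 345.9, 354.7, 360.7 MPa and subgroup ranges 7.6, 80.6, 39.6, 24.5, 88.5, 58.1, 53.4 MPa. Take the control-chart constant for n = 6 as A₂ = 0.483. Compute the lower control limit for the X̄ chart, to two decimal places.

X̄̄ = (367.3 + 344.0 + 340.5 + 348.1 + 345.9 + 354.7 + 360.7) / 7 = 2461.2000 / 7 = 351.6000
R̄ = (7.6 + 80.6 + 39.6 + 24.5 + 88.5 + 58.1 + 53.4) / 7 = 352.3000 / 7 = 50.3286
LCL = X̄̄ − A₂·R̄ = 351.6000 − 0.483 × 50.3286 = 327.2913

327.29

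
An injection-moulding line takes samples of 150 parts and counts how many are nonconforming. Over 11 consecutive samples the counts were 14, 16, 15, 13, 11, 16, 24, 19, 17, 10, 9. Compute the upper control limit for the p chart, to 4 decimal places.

p̄ = Σdᵢ / (k·n) = 164 / (11 × 150) = 0.09939
UCL = p̄ + 3·√(p̄(1−p̄)/n) = 0.09939 + 3 × √(0.09939×0.90061/150) = 0.09939 + 3 × 0.02443 = 0.17268

0.1727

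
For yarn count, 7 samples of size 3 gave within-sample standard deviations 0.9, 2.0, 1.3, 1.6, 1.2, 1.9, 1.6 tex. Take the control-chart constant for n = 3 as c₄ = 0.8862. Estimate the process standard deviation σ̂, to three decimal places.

s̄ = (0.9 + 2.0 + 1.3 + 1.6 + 1.2 + 1.9 + 1.6) / 7 = 1.5000
σ̂ = s̄ / c₄ = 1.5000 / 0.8862 = 1.6926

1.693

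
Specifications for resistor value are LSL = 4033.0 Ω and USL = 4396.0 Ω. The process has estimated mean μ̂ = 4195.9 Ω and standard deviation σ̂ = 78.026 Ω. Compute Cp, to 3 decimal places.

0.775

Cp = (USL − LSL) / (6σ̂) = (4396.0 − 4033.0) / (6 × 78.026) = 363.0000 / 468.1560 = 0.7754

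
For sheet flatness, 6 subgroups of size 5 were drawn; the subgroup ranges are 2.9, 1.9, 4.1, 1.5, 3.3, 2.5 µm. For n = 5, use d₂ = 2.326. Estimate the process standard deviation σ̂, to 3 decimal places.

R̄ = (2.9 + 1.9 + 4.1 + 1.5 + 3.3 + 2.5) / 6 = 2.7000
σ̂ = R̄ / d₂ = 2.7000 / 2.326 = 1.1608

1.161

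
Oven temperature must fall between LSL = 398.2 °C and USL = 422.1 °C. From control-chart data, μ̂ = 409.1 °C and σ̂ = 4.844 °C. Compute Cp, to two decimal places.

0.82

Cp = (USL − LSL) / (6σ̂) = (422.1 − 398.2) / (6 × 4.844) = 23.9000 / 29.0640 = 0.8223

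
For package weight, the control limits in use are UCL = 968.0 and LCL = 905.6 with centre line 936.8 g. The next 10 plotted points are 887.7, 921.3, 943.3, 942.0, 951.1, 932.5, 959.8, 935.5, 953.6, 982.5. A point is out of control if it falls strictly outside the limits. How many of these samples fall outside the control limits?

2

Compare each point to [905.6, 968.0]: sample 1 = 887.7 < LCL; sample 10 = 982.5 > UCL.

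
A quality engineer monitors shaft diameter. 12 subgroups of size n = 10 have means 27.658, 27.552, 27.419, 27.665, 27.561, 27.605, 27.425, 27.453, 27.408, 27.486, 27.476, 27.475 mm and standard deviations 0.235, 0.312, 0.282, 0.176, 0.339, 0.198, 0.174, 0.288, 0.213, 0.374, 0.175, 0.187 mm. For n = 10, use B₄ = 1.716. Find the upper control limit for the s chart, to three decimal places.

s̄ = (0.235 + 0.312 + 0.282 + 0.176 + 0.339 + 0.198 + 0.174 + 0.288 + 0.213 + 0.374 + 0.175 + 0.187) / 12 = 0.2461
UCL_s = B₄·s̄ = 1.716 × 0.2461 = 0.4223

0.422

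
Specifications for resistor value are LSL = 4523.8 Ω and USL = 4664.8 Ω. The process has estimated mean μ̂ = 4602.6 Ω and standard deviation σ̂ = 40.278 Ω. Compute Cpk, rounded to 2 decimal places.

0.51

Cpu = (USL − μ̂) / (3σ̂) = (4664.8 − 4602.6) / (3 × 40.278) = 0.5148; Cpl = (μ̂ − LSL) / (3σ̂) = (4602.6 − 4523.8) / (3 × 40.278) = 0.6521; Cpk = min(Cpu, Cpl) = 0.5148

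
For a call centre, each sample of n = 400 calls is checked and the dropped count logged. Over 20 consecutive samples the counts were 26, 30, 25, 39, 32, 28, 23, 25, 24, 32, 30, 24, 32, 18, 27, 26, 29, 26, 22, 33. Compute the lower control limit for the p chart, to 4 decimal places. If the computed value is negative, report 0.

p̄ = Σdᵢ / (k·n) = 551 / (20 × 400) = 0.06888
LCL = p̄ − 3·√(p̄(1−p̄)/n) = 0.06888 − 3 × 0.01266 = 0.03089

0.0309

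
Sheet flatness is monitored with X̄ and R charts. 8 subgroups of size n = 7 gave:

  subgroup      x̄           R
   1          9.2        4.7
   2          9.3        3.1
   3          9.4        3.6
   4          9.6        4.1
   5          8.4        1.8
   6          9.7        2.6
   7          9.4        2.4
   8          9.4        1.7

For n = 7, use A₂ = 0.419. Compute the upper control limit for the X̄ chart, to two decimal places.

10.56

X̄̄ = (9.2 + 9.3 + 9.4 + 9.6 + 8.4 + 9.7 + 9.4 + 9.4) / 8 = 74.4000 / 8 = 9.3000
R̄ = (4.7 + 3.1 + 3.6 + 4.1 + 1.8 + 2.6 + 2.4 + 1.7) / 8 = 24.0000 / 8 = 3.0000
UCL = X̄̄ + A₂·R̄ = 9.3000 + 0.419 × 3.0000 = 10.5570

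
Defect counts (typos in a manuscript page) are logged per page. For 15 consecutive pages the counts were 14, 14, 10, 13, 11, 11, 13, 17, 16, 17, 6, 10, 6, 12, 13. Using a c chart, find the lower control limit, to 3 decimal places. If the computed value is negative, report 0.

c̄ = (14 + 14 + 10 + 13 + 11 + 11 + 13 + 17 + 16 + 17 + 6 + 10 + 6 + 12 + 13) / 15 = 183 / 15 = 12.2000
LCL = c̄ − 3√c̄ = 12.2000 − 3 × 3.4928 = 1.7215

1.721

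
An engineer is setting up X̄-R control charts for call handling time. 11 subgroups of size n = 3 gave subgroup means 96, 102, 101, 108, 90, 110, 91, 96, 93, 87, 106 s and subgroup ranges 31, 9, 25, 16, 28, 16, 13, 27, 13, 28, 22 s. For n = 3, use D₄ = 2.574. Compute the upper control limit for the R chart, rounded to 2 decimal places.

R̄ = (31 + 9 + 25 + 16 + 28 + 16 + 13 + 27 + 13 + 28 + 22) / 11 = 228.0000 / 11 = 20.7273
UCL_R = D₄·R̄ = 2.574 × 20.7273 = 53.3520

53.35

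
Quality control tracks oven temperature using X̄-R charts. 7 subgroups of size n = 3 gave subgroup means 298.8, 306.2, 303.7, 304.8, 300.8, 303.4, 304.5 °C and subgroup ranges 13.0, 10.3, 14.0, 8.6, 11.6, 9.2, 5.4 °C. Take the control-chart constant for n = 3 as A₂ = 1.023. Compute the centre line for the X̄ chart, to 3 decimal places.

X̄̄ = (298.8 + 306.2 + 303.7 + 304.8 + 300.8 + 303.4 + 304.5) / 7 = 2122.2000 / 7 = 303.1714
CL = X̄̄ = 303.1714

303.171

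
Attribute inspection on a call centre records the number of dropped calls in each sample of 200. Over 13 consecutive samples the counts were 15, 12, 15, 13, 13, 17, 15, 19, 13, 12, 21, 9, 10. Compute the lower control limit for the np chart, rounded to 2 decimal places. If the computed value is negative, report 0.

3.27

p̄ = Σdᵢ / (k·n) = 184 / (13 × 200) = 0.07077
LCL = np̄ − 3·√(np̄(1−p̄)) = 14.1538 − 3 × 3.6266 = 3.2741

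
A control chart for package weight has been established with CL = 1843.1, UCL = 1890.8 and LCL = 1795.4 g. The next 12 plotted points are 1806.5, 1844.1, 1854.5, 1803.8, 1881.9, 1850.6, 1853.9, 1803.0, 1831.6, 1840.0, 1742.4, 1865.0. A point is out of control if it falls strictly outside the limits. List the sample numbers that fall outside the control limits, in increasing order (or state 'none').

11

Compare each point to [1795.4, 1890.8]: sample 11 = 1742.4 < LCL.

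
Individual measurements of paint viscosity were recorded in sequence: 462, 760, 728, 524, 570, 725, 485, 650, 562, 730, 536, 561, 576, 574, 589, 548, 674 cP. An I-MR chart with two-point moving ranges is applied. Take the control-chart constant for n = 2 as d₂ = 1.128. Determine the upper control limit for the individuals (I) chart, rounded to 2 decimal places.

X̄ = (462 + 760 + 728 + 524 + 570 + 725 + 485 + 650 + 562 + 730 + 536 + 561 + 576 + 574 + 589 + 548 + 674) / 17 = 603.1765
Moving ranges: 298, 32, 204, 46, 155, 240, 165, 88, 168, 194, 25, 15, 2, 15, 41, 126; M̄R̄ = 1814.0000 / 16 = 113.3750
UCL = X̄ + 3·M̄R̄/d₂ = 603.1765 + 3 × 113.3750 / 1.128 = 904.7057

904.71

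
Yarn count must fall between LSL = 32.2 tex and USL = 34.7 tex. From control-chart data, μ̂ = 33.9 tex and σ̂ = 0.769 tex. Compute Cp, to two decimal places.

0.54

Cp = (USL − LSL) / (6σ̂) = (34.7 − 32.2) / (6 × 0.769) = 2.5000 / 4.6140 = 0.5418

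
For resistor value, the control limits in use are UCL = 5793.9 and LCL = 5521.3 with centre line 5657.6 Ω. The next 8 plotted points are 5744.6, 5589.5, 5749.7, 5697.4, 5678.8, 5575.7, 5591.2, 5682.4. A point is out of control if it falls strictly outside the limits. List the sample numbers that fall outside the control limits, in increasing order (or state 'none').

All 8 points lie within [5521.3, 5793.9].

none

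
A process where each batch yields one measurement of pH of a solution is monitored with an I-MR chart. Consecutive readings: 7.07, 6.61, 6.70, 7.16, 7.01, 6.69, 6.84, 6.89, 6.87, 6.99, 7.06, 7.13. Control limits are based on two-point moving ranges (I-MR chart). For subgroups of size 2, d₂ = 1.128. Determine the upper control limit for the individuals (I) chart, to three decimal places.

X̄ = (7.07 + 6.61 + 6.70 + 7.16 + 7.01 + 6.69 + 6.84 + 6.89 + 6.87 + 6.99 + 7.06 + 7.13) / 12 = 6.9183
Moving ranges: 0.46, 0.09, 0.46, 0.15, 0.32, 0.15, 0.05, 0.02, 0.12, 0.07, 0.07; M̄R̄ = 1.9600 / 11 = 0.1782
UCL = X̄ + 3·M̄R̄/d₂ = 6.9183 + 3 × 0.1782 / 1.128 = 7.3922

7.392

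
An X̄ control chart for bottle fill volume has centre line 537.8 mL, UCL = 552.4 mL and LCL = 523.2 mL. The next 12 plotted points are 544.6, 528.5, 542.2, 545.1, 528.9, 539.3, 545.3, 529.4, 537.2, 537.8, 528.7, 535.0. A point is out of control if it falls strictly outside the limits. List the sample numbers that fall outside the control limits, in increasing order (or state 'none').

All 12 points lie within [523.2, 552.4].

none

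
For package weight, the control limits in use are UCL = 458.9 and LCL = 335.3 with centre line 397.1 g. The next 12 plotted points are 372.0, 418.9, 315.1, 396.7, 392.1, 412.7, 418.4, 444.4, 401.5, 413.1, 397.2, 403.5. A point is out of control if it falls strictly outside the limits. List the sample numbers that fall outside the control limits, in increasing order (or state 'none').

Compare each point to [335.3, 458.9]: sample 3 = 315.1 < LCL.

3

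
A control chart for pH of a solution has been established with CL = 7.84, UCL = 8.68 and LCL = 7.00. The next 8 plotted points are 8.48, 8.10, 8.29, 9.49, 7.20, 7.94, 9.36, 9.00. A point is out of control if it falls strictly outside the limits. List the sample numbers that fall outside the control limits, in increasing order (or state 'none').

Compare each point to [7.00, 8.68]: sample 4 = 9.49 > UCL; sample 7 = 9.36 > UCL; sample 8 = 9.00 > UCL.

4, 7, 8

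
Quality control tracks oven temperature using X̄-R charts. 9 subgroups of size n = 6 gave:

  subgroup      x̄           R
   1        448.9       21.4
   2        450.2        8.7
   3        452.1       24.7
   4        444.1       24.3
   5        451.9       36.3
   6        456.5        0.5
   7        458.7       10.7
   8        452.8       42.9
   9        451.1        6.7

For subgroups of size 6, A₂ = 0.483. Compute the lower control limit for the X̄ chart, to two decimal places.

X̄̄ = (448.9 + 450.2 + 452.1 + 444.1 + 451.9 + 456.5 + 458.7 + 452.8 + 451.1) / 9 = 4066.3000 / 9 = 451.8111
R̄ = (21.4 + 8.7 + 24.7 + 24.3 + 36.3 + 0.5 + 10.7 + 42.9 + 6.7) / 9 = 176.2000 / 9 = 19.5778
LCL = X̄̄ − A₂·R̄ = 451.8111 − 0.483 × 19.5778 = 442.3550

442.36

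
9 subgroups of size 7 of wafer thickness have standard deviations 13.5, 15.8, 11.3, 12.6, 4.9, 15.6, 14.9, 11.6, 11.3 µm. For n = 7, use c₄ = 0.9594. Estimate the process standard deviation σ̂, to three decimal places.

12.913

s̄ = (13.5 + 15.8 + 11.3 + 12.6 + 4.9 + 15.6 + 14.9 + 11.6 + 11.3) / 9 = 12.3889
σ̂ = s̄ / c₄ = 12.3889 / 0.9594 = 12.9132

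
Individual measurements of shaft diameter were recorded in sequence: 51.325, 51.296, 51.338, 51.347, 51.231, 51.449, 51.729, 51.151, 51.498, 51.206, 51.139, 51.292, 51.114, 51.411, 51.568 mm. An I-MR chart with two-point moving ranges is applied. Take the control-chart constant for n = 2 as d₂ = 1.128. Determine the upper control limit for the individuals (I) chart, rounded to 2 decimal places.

51.86

X̄ = (51.325 + 51.296 + 51.338 + 51.347 + 51.231 + 51.449 + 51.729 + 51.151 + 51.498 + 51.206 + 51.139 + 51.292 + 51.114 + 51.411 + 51.568) / 15 = 51.3396
Moving ranges: 0.029, 0.042, 0.009, 0.116, 0.218, 0.280, 0.578, 0.347, 0.292, 0.067, 0.153, 0.178, 0.297, 0.157; M̄R̄ = 2.7630 / 14 = 0.1974
UCL = X̄ + 3·M̄R̄/d₂ = 51.3396 + 3 × 0.1974 / 1.128 = 51.8645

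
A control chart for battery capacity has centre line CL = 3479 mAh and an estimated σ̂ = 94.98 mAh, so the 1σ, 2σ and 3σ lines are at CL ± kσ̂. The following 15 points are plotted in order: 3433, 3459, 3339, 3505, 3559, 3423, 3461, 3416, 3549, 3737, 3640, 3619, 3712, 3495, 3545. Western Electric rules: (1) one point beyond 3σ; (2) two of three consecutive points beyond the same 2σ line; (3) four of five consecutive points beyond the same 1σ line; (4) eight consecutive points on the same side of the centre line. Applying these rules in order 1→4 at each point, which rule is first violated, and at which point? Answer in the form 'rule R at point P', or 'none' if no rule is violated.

Zone of each point (C = within 1σ̂, B = 1σ̂–2σ̂, A = 2σ̂–3σ̂, * = beyond 3σ̂; sign = side of CL): 1:-C, 2:-C, 3:-B, 4:+C, 5:+C, 6:-C, 7:-C, 8:-C, 9:+C, 10:+A, 11:+B, 12:+B, 13:+A, 14:+C, 15:+C
Rule 3 (four of five consecutive points beyond the same 1σ limit) is satisfied at point 13.

rule 3 at point 13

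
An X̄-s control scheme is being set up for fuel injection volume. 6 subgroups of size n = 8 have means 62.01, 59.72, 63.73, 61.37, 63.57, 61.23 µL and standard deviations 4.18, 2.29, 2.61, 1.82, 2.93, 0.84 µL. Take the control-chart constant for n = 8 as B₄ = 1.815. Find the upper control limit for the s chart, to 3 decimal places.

4.438

s̄ = (4.18 + 2.29 + 2.61 + 1.82 + 2.93 + 0.84) / 6 = 2.4450
UCL_s = B₄·s̄ = 1.815 × 2.4450 = 4.4377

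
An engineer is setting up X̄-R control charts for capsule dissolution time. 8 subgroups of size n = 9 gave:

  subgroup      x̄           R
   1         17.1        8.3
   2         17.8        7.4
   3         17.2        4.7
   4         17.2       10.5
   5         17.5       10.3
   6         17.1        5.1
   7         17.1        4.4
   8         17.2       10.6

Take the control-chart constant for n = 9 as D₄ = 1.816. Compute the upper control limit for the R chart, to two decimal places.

13.92

R̄ = (8.3 + 7.4 + 4.7 + 10.5 + 10.3 + 5.1 + 4.4 + 10.6) / 8 = 61.3000 / 8 = 7.6625
UCL_R = D₄·R̄ = 1.816 × 7.6625 = 13.9151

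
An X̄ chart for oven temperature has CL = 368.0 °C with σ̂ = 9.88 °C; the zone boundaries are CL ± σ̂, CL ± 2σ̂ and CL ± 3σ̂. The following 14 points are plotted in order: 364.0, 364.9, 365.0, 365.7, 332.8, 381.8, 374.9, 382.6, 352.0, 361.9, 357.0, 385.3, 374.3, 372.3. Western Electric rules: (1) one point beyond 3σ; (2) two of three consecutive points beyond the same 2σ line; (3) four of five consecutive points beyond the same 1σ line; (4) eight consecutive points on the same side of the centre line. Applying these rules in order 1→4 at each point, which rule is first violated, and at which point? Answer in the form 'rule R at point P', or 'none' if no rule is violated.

Zone of each point (C = within 1σ̂, B = 1σ̂–2σ̂, A = 2σ̂–3σ̂, * = beyond 3σ̂; sign = side of CL): 1:-C, 2:-C, 3:-C, 4:-C, 5:-*, 6:+B, 7:+C, 8:+B, 9:-B, 10:-C, 11:-B, 12:+B, 13:+C, 14:+C
Rule 1 (one point beyond the 3σ limits) is satisfied at point 5.

rule 1 at point 5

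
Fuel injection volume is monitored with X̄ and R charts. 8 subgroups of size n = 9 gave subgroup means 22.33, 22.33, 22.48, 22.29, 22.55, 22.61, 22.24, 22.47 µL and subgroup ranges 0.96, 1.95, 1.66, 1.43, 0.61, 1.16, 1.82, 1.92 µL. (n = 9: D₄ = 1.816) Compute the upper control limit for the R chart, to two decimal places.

R̄ = (0.96 + 1.95 + 1.66 + 1.43 + 0.61 + 1.16 + 1.82 + 1.92) / 8 = 11.5100 / 8 = 1.4387
UCL_R = D₄·R̄ = 1.816 × 1.4387 = 2.6128

2.61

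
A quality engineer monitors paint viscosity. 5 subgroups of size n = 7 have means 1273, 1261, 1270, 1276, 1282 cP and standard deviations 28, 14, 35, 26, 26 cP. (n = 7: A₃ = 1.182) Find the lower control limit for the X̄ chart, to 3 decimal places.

1241.904

X̄̄ = (1273 + 1261 + 1270 + 1276 + 1282) / 5 = 1272.4000
s̄ = (28 + 14 + 35 + 26 + 26) / 5 = 25.8000
LCL = X̄̄ − A₃·s̄ = 1272.4000 − 1.182 × 25.8000 = 1241.9044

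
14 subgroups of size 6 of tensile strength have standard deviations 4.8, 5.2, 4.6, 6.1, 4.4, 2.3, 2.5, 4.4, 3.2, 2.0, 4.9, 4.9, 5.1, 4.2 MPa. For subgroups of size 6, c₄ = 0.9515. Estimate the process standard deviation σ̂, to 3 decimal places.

s̄ = (4.8 + 5.2 + 4.6 + 6.1 + 4.4 + 2.3 + 2.5 + 4.4 + 3.2 + 2.0 + 4.9 + 4.9 + 5.1 + 4.2) / 14 = 4.1857
σ̂ = s̄ / c₄ = 4.1857 / 0.9515 = 4.3991

4.399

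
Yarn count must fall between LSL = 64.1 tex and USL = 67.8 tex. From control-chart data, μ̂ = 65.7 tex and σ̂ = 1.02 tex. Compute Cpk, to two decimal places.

0.52

Cpu = (USL − μ̂) / (3σ̂) = (67.8 − 65.7) / (3 × 1.02) = 0.6863; Cpl = (μ̂ − LSL) / (3σ̂) = (65.7 − 64.1) / (3 × 1.02) = 0.5229; Cpk = min(Cpu, Cpl) = 0.5229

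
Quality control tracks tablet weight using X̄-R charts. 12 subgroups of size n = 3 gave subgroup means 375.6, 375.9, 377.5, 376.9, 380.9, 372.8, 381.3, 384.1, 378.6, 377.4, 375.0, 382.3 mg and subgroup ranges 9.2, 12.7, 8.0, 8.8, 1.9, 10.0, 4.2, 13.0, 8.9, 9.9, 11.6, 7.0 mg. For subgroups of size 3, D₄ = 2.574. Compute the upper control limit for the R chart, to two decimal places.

22.57

R̄ = (9.2 + 12.7 + 8.0 + 8.8 + 1.9 + 10.0 + 4.2 + 13.0 + 8.9 + 9.9 + 11.6 + 7.0) / 12 = 105.2000 / 12 = 8.7667
UCL_R = D₄·R̄ = 2.574 × 8.7667 = 22.5654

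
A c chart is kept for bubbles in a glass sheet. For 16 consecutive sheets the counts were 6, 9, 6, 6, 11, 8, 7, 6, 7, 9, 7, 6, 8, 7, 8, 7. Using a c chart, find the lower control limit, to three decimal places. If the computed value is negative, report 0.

c̄ = (6 + 9 + 6 + 6 + 11 + 8 + 7 + 6 + 7 + 9 + 7 + 6 + 8 + 7 + 8 + 7) / 16 = 118 / 16 = 7.3750
LCL = c̄ − 3√c̄ = 7.3750 − 3 × 2.7157 = -0.7721 → 0 (cannot be negative)

0.000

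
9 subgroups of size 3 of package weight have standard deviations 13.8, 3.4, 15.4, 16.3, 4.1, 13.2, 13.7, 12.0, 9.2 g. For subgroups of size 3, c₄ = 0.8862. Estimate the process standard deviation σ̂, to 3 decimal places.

12.676

s̄ = (13.8 + 3.4 + 15.4 + 16.3 + 4.1 + 13.2 + 13.7 + 12.0 + 9.2) / 9 = 11.2333
σ̂ = s̄ / c₄ = 11.2333 / 0.8862 = 12.6758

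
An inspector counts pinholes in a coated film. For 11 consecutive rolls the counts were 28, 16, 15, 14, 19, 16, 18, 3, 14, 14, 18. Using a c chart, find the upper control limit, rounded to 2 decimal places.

c̄ = (28 + 16 + 15 + 14 + 19 + 16 + 18 + 3 + 14 + 14 + 18) / 11 = 175 / 11 = 15.9091
UCL = c̄ + 3√c̄ = 15.9091 + 3 × √15.9091 = 15.9091 + 3 × 3.9886 = 27.8750

27.87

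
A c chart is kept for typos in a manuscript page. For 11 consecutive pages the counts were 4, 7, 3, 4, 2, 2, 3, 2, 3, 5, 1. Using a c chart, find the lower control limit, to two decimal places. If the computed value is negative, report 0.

0.00

c̄ = (4 + 7 + 3 + 4 + 2 + 2 + 3 + 2 + 3 + 5 + 1) / 11 = 36 / 11 = 3.2727
LCL = c̄ − 3√c̄ = 3.2727 − 3 × 1.8091 = -2.1545 → 0 (cannot be negative)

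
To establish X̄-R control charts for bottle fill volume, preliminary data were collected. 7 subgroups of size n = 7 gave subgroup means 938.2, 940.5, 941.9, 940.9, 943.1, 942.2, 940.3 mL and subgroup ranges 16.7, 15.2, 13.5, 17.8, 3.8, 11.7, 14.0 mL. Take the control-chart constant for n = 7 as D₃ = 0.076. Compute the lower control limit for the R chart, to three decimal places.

1.006

R̄ = (16.7 + 15.2 + 13.5 + 17.8 + 3.8 + 11.7 + 14.0) / 7 = 92.7000 / 7 = 13.2429
LCL_R = D₃·R̄ = 0.076 × 13.2429 = 1.0065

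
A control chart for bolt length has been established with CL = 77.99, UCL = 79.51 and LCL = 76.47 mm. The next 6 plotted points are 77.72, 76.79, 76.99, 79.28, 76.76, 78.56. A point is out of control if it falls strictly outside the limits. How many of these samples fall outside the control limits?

All 6 points lie within [76.47, 79.51].

0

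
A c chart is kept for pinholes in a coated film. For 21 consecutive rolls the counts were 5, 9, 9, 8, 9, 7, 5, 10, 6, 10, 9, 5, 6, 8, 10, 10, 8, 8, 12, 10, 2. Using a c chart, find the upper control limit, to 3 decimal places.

c̄ = (5 + 9 + 9 + 8 + 9 + 7 + 5 + 10 + 6 + 10 + 9 + 5 + 6 + 8 + 10 + 10 + 8 + 8 + 12 + 10 + 2) / 21 = 166 / 21 = 7.9048
UCL = c̄ + 3√c̄ = 7.9048 + 3 × √7.9048 = 7.9048 + 3 × 2.8115 = 16.3394

16.339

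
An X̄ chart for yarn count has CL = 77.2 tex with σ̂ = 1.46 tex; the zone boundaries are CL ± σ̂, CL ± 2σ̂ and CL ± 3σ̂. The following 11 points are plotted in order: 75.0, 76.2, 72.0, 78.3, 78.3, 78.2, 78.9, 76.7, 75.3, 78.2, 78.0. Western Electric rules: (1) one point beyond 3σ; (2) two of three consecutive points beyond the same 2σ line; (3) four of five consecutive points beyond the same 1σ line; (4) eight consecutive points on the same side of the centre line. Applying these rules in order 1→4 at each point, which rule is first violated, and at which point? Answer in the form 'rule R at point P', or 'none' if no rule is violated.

Zone of each point (C = within 1σ̂, B = 1σ̂–2σ̂, A = 2σ̂–3σ̂, * = beyond 3σ̂; sign = side of CL): 1:-B, 2:-C, 3:-*, 4:+C, 5:+C, 6:+C, 7:+B, 8:-C, 9:-B, 10:+C, 11:+C
Rule 1 (one point beyond the 3σ limits) is satisfied at point 3.

rule 1 at point 3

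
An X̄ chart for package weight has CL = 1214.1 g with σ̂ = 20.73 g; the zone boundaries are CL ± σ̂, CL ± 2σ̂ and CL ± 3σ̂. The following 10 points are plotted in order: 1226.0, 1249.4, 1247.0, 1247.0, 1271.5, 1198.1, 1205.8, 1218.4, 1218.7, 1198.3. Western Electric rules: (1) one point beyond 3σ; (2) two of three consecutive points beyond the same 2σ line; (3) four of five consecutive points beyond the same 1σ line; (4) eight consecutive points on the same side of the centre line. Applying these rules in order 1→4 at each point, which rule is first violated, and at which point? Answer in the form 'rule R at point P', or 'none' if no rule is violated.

Zone of each point (C = within 1σ̂, B = 1σ̂–2σ̂, A = 2σ̂–3σ̂, * = beyond 3σ̂; sign = side of CL): 1:+C, 2:+B, 3:+B, 4:+B, 5:+A, 6:-C, 7:-C, 8:+C, 9:+C, 10:-C
Rule 3 (four of five consecutive points beyond the same 1σ limit) is satisfied at point 5.

rule 3 at point 5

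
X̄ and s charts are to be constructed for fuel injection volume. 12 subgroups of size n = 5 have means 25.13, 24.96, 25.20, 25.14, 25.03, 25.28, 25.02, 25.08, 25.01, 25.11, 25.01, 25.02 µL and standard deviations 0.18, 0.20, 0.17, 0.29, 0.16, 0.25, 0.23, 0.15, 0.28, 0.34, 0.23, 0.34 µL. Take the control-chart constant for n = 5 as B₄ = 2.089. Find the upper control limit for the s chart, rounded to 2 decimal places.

s̄ = (0.18 + 0.20 + 0.17 + 0.29 + 0.16 + 0.25 + 0.23 + 0.15 + 0.28 + 0.34 + 0.23 + 0.34) / 12 = 0.2350
UCL_s = B₄·s̄ = 2.089 × 0.2350 = 0.4909

0.49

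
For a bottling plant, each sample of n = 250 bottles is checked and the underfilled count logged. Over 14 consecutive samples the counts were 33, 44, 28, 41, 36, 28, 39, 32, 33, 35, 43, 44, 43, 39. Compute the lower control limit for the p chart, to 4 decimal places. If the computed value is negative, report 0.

0.0806

p̄ = Σdᵢ / (k·n) = 518 / (14 × 250) = 0.14800
LCL = p̄ − 3·√(p̄(1−p̄)/n) = 0.14800 − 3 × 0.02246 = 0.08062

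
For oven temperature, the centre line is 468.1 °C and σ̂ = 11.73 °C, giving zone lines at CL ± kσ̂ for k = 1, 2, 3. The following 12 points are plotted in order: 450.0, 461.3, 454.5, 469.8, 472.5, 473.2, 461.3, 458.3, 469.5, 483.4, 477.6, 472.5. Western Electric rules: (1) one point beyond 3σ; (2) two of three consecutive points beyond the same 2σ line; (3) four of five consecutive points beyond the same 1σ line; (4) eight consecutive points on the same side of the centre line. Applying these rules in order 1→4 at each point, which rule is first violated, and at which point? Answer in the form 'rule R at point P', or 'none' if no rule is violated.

Zone of each point (C = within 1σ̂, B = 1σ̂–2σ̂, A = 2σ̂–3σ̂, * = beyond 3σ̂; sign = side of CL): 1:-B, 2:-C, 3:-B, 4:+C, 5:+C, 6:+C, 7:-C, 8:-C, 9:+C, 10:+B, 11:+C, 12:+C
No rule fires across all 12 points.

none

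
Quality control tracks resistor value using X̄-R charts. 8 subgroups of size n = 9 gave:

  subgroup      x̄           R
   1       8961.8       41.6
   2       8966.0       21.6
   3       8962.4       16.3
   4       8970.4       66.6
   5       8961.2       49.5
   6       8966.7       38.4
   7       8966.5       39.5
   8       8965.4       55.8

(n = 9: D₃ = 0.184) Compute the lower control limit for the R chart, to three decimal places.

7.574

R̄ = (41.6 + 21.6 + 16.3 + 66.6 + 49.5 + 38.4 + 39.5 + 55.8) / 8 = 329.3000 / 8 = 41.1625
LCL_R = D₃·R̄ = 0.184 × 41.1625 = 7.5739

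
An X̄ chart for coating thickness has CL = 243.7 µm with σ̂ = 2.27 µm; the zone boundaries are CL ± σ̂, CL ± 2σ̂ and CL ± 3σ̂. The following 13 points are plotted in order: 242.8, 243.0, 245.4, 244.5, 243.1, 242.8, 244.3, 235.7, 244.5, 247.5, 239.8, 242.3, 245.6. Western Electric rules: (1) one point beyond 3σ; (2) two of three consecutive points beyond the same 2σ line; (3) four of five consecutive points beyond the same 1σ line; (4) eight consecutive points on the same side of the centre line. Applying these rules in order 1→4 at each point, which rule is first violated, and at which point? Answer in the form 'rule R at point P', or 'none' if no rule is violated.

Zone of each point (C = within 1σ̂, B = 1σ̂–2σ̂, A = 2σ̂–3σ̂, * = beyond 3σ̂; sign = side of CL): 1:-C, 2:-C, 3:+C, 4:+C, 5:-C, 6:-C, 7:+C, 8:-*, 9:+C, 10:+B, 11:-B, 12:-C, 13:+C
Rule 1 (one point beyond the 3σ limits) is satisfied at point 8.

rule 1 at point 8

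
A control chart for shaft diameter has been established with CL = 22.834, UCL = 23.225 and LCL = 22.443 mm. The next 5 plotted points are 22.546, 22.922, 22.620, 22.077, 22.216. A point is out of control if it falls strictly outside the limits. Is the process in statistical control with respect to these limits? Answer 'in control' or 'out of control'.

Compare each point to [22.443, 23.225]: sample 4 = 22.077 < LCL; sample 5 = 22.216 < LCL.

out of control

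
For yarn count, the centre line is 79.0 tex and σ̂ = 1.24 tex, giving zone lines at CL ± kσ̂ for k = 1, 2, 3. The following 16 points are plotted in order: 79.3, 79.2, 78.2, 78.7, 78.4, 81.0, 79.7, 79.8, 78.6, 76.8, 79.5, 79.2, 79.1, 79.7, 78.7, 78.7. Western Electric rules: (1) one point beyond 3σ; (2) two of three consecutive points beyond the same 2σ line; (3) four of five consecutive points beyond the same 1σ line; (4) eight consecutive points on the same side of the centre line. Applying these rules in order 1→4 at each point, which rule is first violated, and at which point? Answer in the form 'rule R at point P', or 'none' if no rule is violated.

none

Zone of each point (C = within 1σ̂, B = 1σ̂–2σ̂, A = 2σ̂–3σ̂, * = beyond 3σ̂; sign = side of CL): 1:+C, 2:+C, 3:-C, 4:-C, 5:-C, 6:+B, 7:+C, 8:+C, 9:-C, 10:-B, 11:+C, 12:+C, 13:+C, 14:+C, 15:-C, 16:-C
No rule fires across all 16 points.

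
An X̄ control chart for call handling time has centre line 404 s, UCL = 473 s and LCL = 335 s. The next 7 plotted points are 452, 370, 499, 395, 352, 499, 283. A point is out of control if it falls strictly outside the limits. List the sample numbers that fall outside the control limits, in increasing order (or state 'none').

Compare each point to [335, 473]: sample 3 = 499 > UCL; sample 6 = 499 > UCL; sample 7 = 283 < LCL.

3, 6, 7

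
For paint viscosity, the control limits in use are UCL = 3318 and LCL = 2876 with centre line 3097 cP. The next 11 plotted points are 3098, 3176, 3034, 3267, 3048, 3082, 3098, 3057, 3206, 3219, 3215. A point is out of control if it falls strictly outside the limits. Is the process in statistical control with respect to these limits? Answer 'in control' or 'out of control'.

All 11 points lie within [2876, 3318].

in control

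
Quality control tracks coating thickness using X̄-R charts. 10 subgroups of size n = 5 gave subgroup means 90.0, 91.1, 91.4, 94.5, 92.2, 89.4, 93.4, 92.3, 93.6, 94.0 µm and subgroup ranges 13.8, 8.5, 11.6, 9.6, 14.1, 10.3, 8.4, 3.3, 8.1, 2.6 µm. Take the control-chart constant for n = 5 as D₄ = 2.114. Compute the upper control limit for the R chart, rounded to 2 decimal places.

R̄ = (13.8 + 8.5 + 11.6 + 9.6 + 14.1 + 10.3 + 8.4 + 3.3 + 8.1 + 2.6) / 10 = 90.3000 / 10 = 9.0300
UCL_R = D₄·R̄ = 2.114 × 9.0300 = 19.0894

19.09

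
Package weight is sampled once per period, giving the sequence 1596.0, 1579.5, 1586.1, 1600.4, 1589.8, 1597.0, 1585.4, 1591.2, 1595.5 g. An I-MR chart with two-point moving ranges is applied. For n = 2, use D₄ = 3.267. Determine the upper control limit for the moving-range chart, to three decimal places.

Moving ranges: 16.5, 6.6, 14.3, 10.6, 7.2, 11.6, 5.8, 4.3; M̄R̄ = 76.9000 / 8 = 9.6125
UCL_MR = D₄·M̄R̄ = 3.267 × 9.6125 = 31.4040

31.404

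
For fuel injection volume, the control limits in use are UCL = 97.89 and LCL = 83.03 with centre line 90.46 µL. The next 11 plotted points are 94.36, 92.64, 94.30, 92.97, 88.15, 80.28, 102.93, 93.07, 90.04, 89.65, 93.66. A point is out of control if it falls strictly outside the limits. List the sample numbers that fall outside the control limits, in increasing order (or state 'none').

6, 7

Compare each point to [83.03, 97.89]: sample 6 = 80.28 < LCL; sample 7 = 102.93 > UCL.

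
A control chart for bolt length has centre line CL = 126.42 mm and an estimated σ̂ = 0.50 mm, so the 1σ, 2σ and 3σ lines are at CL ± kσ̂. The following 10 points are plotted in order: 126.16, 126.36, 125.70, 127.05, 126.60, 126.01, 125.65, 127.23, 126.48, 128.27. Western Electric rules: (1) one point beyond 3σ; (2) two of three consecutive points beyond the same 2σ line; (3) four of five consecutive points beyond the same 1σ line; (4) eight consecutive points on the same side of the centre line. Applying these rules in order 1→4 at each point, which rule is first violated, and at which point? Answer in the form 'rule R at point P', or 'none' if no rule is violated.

Zone of each point (C = within 1σ̂, B = 1σ̂–2σ̂, A = 2σ̂–3σ̂, * = beyond 3σ̂; sign = side of CL): 1:-C, 2:-C, 3:-B, 4:+B, 5:+C, 6:-C, 7:-B, 8:+B, 9:+C, 10:+*
Rule 1 (one point beyond the 3σ limits) is satisfied at point 10.

rule 1 at point 10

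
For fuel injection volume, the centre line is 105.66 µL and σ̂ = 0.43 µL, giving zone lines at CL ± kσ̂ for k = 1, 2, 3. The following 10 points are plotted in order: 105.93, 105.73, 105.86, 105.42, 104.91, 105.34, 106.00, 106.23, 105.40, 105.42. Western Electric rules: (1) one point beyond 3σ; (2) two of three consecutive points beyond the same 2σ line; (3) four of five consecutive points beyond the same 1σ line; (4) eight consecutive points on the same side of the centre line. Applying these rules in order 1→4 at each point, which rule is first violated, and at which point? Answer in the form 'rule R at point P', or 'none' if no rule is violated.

none

Zone of each point (C = within 1σ̂, B = 1σ̂–2σ̂, A = 2σ̂–3σ̂, * = beyond 3σ̂; sign = side of CL): 1:+C, 2:+C, 3:+C, 4:-C, 5:-B, 6:-C, 7:+C, 8:+B, 9:-C, 10:-C
No rule fires across all 10 points.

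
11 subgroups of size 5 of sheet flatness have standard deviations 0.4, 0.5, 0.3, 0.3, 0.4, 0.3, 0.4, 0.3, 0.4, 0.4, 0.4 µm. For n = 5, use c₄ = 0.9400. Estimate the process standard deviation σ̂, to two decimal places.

0.40

s̄ = (0.4 + 0.5 + 0.3 + 0.3 + 0.4 + 0.3 + 0.4 + 0.3 + 0.4 + 0.4 + 0.4) / 11 = 0.3727
σ̂ = s̄ / c₄ = 0.3727 / 0.9400 = 0.3965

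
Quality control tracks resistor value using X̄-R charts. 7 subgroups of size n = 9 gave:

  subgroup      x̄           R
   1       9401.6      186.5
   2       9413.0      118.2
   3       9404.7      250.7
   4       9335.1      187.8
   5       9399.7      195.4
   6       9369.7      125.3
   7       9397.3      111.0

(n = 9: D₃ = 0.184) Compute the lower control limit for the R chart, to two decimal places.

R̄ = (186.5 + 118.2 + 250.7 + 187.8 + 195.4 + 125.3 + 111.0) / 7 = 1174.9000 / 7 = 167.8429
LCL_R = D₃·R̄ = 0.184 × 167.8429 = 30.8831

30.88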